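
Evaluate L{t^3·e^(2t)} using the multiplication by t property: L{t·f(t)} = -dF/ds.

Using L{t^n·e^(at)} = n!/(s-a)^(n+1), L{t^3·e^(2t)} = 6/(s-2)^4

Final answer: 6/(s-2)^4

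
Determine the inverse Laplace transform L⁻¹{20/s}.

L⁻¹{c/s} = c, so L⁻¹{20/s} = 20

Final answer: 20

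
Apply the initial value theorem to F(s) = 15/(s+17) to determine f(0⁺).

f(0⁺) = lim_{s→∞} s·15/(s+17) = lim_{s→∞} 15s/(s+17) = 15

Final answer: 15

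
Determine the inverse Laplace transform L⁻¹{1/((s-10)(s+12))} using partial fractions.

Decompose: A/(s-10) + B/(s+12). A = 1/22, B = -1/22. f(t) = (e^(10t) - e^(-12t))/22

Final answer: (e^(10t) - e^(-12t))/22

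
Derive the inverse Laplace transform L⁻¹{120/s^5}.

L⁻¹{n!/s^(n+1)} = t^n with n=4. So L⁻¹{24/s^5} = t^4, and L⁻¹{120/s^5} = (120/24)·t^4 = 5·t^4

Final answer: 5·t^4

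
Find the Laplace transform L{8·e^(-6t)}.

L{e^(at)} = 1/(s-a), so L{e^(-6t)} = 1/(s+6). Then L{8·e^(-6t)} = 8/(s+6)

Final answer: 8/(s+6)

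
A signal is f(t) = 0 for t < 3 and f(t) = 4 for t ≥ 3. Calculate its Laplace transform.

f(t) = 4·u(t-3). L{u(t-3)} = e^(-3s)/s, so L{f(t)} = 4·e^(-3s)/s

Final answer: 4·e^(-3s)/s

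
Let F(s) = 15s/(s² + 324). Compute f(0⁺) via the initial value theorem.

f(0⁺) = lim_{s→∞} s·15s/(s² + 324) = lim_{s→∞} 15s²/(s² + 324) = 15

Final answer: 15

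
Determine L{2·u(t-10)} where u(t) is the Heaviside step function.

L{u(t-a)} = e^(-as)/s. Here a=10, so L{u(t-10)} = e^(-10s)/s, and L{2·u(t-10)} = 2·e^(-10s)/s

Final answer: 2·e^(-10s)/s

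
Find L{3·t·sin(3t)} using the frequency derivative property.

L{sin(3t)} = 3/(s² + 9). By L{t·f(t)} = -F'(s): -d/ds[3/(s² + 9)] = -(3)·(-2s)/(s² + 9)² = 6s/(s² + 9)². Then L{3·t·sin(3t)} = 3·6s/(s² + 9)² = 18s/(s² + 9)²

Final answer: 18s/(s² + 9)²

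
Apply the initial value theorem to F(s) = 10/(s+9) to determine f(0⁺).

f(0⁺) = lim_{s→∞} s·10/(s+9) = lim_{s→∞} 10s/(s+9) = 10

Final answer: 10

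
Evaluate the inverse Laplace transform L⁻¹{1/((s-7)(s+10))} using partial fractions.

Decompose: A/(s-7) + B/(s+10). A = 1/17, B = -1/17. f(t) = (e^(7t) - e^(-10t))/17

Final answer: (e^(7t) - e^(-10t))/17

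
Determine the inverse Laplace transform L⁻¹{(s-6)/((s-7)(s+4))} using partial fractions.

Using partial fractions, f(t) = (e^(7t) + 10e^(-4t))/11

Final answer: (e^(7t) + 10e^(-4t))/11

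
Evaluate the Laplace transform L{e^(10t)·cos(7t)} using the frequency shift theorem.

Frequency shift: L{e^(at)f(t)} = F(s-a). L{e^(10t)·cos(7t)} = (s-10)/((s-10)² + 49)

Final answer: (s-10)/((s-10)² + 49)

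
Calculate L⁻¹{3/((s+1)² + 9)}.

Form: b/((s-a)² + b²) → e^(at)sin(bt). With a=-1, b=3

Final answer: e^(-t)·sin(3t)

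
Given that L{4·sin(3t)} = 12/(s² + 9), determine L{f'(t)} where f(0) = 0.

L{f'(t)} = s·F(s) - f(0) = s·12/(s² + 9) - 0 = 12s/(s² + 9)

Final answer: 12s/(s² + 9)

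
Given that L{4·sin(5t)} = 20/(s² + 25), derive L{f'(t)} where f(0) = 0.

L{f'(t)} = s·F(s) - f(0) = s·20/(s² + 25) - 0 = 20s/(s² + 25)

Final answer: 20s/(s² + 25)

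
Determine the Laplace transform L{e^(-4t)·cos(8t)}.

L{e^(at)·cos(ωt)} = (s-a)/((s-a)² + ω²), so L{e^(-4t)·cos(8t)} = (s+4)/((s+4)² + 64)

Final answer: (s+4)/((s+4)² + 64)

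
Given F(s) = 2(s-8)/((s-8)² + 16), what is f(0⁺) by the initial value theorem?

f(0⁺) = lim_{s→∞} sF(s) = lim_{s→∞} 2s(s-8)/((s-8)² + 16) = 2

Final answer: 2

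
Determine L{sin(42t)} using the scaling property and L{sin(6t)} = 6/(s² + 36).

Using L{f(at)} = (1/a)F(s/a) with a=7: L{sin(42t)} = (1/7) · 6/((s/7)² + 36) = (1/7) · 6·49/(s² + 1764) = 42/(s² + 1764)

Final answer: 42/(s² + 1764)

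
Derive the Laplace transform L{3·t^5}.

L{t^n} = n!/s^(n+1), so L{t^5} = 120/s^6. Then L{3·t^5} = 3·120/s^6 = 360/s^6

Final answer: 360/s^6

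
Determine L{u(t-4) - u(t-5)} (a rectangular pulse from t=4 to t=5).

L{u(t-a)} = e^(-as)/s. L{u(t-4) - u(t-5)} = (e^(-4s) - e^(-5s))/s

Final answer: (e^(-4s) - e^(-5s))/s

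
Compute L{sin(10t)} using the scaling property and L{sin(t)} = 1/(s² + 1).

Using L{f(at)} = (1/a)F(s/a) with a=10: L{sin(10t)} = (1/10) · 1/((s/10)² + 1) = (1/10) · 1·100/(s² + 100) = 10/(s² + 100)

Final answer: 10/(s² + 100)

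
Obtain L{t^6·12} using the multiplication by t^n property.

L{12} = 12/s. d^1/ds^1[1/s] = -1/s². d^2/ds^2[1/s] = 2/s^3. d^3/ds^3[1/s] = -6/s^4. d^4/ds^4[1/s] = 24/s^5. d^5/ds^5[1/s] = -120/s^6. d^6/ds^6[1/s] = 720/s^7. So L{t^6} = (-1)^{6}·720/s^7 = 720/s^7. Then L{t^6·12} = 12·720/s^7 = 8640/s^7

Final answer: 8640/s^7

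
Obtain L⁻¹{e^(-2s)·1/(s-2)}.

L⁻¹{1/(s-2)} = e^(2t). By the time shift theorem, L⁻¹{e^(-as)F(s)} = u(t-a)f(t-a) with a=2, so L⁻¹{e^(-2s)·1/(s-2)} = u(t-2)·e^(2(t-2))

Final answer: u(t-2)·e^(2(t-2))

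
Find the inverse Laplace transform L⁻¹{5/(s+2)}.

L⁻¹{1/(s-a)} = e^(at), so L⁻¹{1/(s+2)} = e^(-2t), and L⁻¹{5/(s+2)} = 5·e^(-2t)

Final answer: 5·e^(-2t)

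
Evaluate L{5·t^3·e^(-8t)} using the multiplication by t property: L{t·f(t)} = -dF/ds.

Using L{t^n·e^(at)} = n!/(s-a)^(n+1), L{t^3·e^(-8t)} = 6/(s+8)^4, so L{5·t^3·e^(-8t)} = 5·6/(s+8)^4 = 30/(s+8)^4

Final answer: 30/(s+8)^4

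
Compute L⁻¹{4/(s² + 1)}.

This is the form c·a/(s² + a²) with a = 1, c = 4. L⁻¹ = 4·sin(t)

Final answer: 4·sin(t)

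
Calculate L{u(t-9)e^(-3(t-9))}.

u(t-a)f(t-a) with f(t)=e^(-3t). L{e^(-3t)} = 1/(s+3). By time shift: e^(-9s)/(s+3)

Final answer: e^(-9s)/(s+3)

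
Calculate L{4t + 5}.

L{4t + 5} = 4·L{t} + 5·L{1} = 4/s² + 5/s

Final answer: 4/s² + 5/s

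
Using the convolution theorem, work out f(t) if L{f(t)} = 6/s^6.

6/s^6 = (6/s)·(1/s^5) = L{6}·L{t^4/24}. By convolution, f(t) = 6*t^4/24 = ∫₀ᵗ 6·τ^4/24 dτ = 6·t^5/120

Final answer: 6·t^5/120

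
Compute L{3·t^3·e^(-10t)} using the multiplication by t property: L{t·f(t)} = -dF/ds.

Using L{t^n·e^(at)} = n!/(s-a)^(n+1), L{t^3·e^(-10t)} = 6/(s+10)^4, so L{3·t^3·e^(-10t)} = 3·6/(s+10)^4 = 18/(s+10)^4

Final answer: 18/(s+10)^4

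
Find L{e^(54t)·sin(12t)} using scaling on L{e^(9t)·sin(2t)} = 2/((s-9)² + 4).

Scaling with a=6: L{e^(54t)·sin(12t)} = (1/6) · 2/((s/6-9)² + 4). Simplifying: 12/((s-54)² + 144)

Final answer: 12/((s-54)² + 144)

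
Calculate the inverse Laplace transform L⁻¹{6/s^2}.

L⁻¹{n!/s^(n+1)} = t^n with n=1. So L⁻¹{1/s^2} = t, and L⁻¹{6/s^2} = (6/1)·t = 6·t

Final answer: 6·t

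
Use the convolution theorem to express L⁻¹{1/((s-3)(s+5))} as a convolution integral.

1/((s-3)(s+5)) = (1/(s-3))·(1/(s+5)) = L{e^(3t)}·L{e^(-5t)}. So f(t) = e^(3t)*e^(-5t) = ∫₀ᵗ e^(3τ)·e^(-5(t-τ)) dτ

Final answer: ∫₀ᵗ e^(3τ)·e^(-5(t-τ)) dτ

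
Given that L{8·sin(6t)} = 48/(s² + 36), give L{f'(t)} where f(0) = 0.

L{f'(t)} = s·F(s) - f(0) = s·48/(s² + 36) - 0 = 48s/(s² + 36)

Final answer: 48s/(s² + 36)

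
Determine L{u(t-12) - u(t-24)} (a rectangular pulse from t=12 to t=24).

L{u(t-a)} = e^(-as)/s. L{u(t-12) - u(t-24)} = (e^(-12s) - e^(-24s))/s

Final answer: (e^(-12s) - e^(-24s))/s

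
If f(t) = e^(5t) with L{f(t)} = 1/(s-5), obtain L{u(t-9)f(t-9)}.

Time shift theorem: L{u(t-a)f(t-a)} = e^(-as)F(s). Here a=9, F(s) = 1/(s-5), so L{u(t-9)f(t-9)} = e^(-9s)·1/(s-5)

Final answer: e^(-9s)·1/(s-5)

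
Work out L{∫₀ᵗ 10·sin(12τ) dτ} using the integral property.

L{∫₀ᵗ f(τ)dτ} = F(s)/s with F(s) = 120/(s² + 144), so the result is (120/(s² + 144))/s = 120/(s(s² + 144))

Final answer: 120/(s(s² + 144))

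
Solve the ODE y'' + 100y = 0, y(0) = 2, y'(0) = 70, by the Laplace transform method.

L{y''} + 100L{y} = 0. s²Y - 2s - 70 + 100Y = 0. Y(s² + 100) = 2s + 70. Y = (2s + 70)/(s² + 100). Inverting: y(t) = 2cos(10t) + 7sin(10t)

Final answer: y(t) = 2cos(10t) + 7sin(10t)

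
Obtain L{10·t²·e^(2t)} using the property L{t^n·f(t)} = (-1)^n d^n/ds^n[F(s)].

L{e^(2t)} = 1/(s-2). d/ds[1/(s-2)] = -1/(s-2)². d²/ds²[1/(s-2)] = 2/(s-2)³. So L{t²·e^(2t)} = (-1)² · 2/(s-2)³ = 2/(s-2)³. Then L{10·t²·e^(2t)} = 10·2/(s-2)³ = 20/(s-2)³

Final answer: 20/(s-2)³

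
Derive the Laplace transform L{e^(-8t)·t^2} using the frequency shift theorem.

L{e^(at)·t^n} = n!/(s-a)^(n+1), so L{e^(-8t)·t^2} = 2/(s+8)^3

Final answer: 2/(s+8)^3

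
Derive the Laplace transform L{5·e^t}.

L{e^(at)} = 1/(s-a), so L{e^t} = 1/(s-1). Then L{5·e^t} = 5/(s-1)

Final answer: 5/(s-1)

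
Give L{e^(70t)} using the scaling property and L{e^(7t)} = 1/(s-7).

Using L{f(at)} = (1/a)F(s/a) with a=10 and f(t) = e^(7t): L{e^(70t)} = (1/10) · 1/((s/10)-7) = (1/10) · 10/(s-70) = 1/(s-70)

Final answer: 1/(s-70)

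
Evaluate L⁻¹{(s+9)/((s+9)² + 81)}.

Using frequency shift: L⁻¹{(s-a)/((s-a)² + b²)} = e^(at)cos(bt). Here a=-9, b=9

Final answer: e^(-9t)·cos(9t)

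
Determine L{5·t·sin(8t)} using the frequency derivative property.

L{sin(8t)} = 8/(s² + 64). By L{t·f(t)} = -F'(s): -d/ds[8/(s² + 64)] = -(8)·(-2s)/(s² + 64)² = 16s/(s² + 64)². Then L{5·t·sin(8t)} = 5·16s/(s² + 64)² = 80s/(s² + 64)²

Final answer: 80s/(s² + 64)²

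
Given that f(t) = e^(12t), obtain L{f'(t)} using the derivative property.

f(0) = 1, F(s) = 1/(s-12). L{f'(t)} = s·F(s) - f(0) = s/(s-12) - 1 = (s - (s-12))/(s-12) = 12/(s-12)

Final answer: 12/(s-12)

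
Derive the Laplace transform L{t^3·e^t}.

L{t^n·e^(at)} = n!/(s-a)^(n+1), so L{t^3·e^t} = 6/(s-1)^4

Final answer: 6/(s-1)^4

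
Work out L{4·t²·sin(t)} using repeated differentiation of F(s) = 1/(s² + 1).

F(s) = 1/(s² + 1). F'(s) = -2s/(s² + 1)². F''(s) = -2(1 - 3s²)/(s² + 1)³ = (6s² - 2)/(s² + 1)³. So L{t²·sin(t)} = (-1)² F''(s) = (6s² - 2)/(s² + 1)³. Then L{4·t²·sin(t)} = 4·(6s² - 2)/(s² + 1)³ = (24s² - 8)/(s² + 1)³

Final answer: (24s² - 8)/(s² + 1)³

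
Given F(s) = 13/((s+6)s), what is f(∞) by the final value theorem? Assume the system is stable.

f(∞) = lim_{s→0} sF(s) = lim_{s→0} 13/(s+6) = 13/6

Final answer: 13/6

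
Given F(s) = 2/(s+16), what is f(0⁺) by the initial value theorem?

f(0⁺) = lim_{s→∞} s·2/(s+16) = lim_{s→∞} 2s/(s+16) = 2

Final answer: 2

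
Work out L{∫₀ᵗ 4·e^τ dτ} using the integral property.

L{∫₀ᵗ f(τ)dτ} = F(s)/s with F(s) = 4/(s-1), so L{∫₀ᵗ 4·e^τ dτ} = 4/(s(s-1))

Final answer: 4/(s(s-1))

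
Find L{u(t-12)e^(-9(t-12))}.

u(t-a)f(t-a) with f(t)=e^(-9t). L{e^(-9t)} = 1/(s+9). By time shift: e^(-12s)/(s+9)

Final answer: e^(-12s)/(s+9)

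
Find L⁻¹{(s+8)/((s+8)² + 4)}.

Using frequency shift: L⁻¹{(s-a)/((s-a)² + b²)} = e^(at)cos(bt). Here a=-8, b=2

Final answer: e^(-8t)·cos(2t)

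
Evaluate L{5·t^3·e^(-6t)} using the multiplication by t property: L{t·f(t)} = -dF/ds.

Using L{t^n·e^(at)} = n!/(s-a)^(n+1), L{t^3·e^(-6t)} = 6/(s+6)^4, so L{5·t^3·e^(-6t)} = 5·6/(s+6)^4 = 30/(s+6)^4

Final answer: 30/(s+6)^4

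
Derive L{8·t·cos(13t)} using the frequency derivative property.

L{cos(13t)} = s/(s² + 169). Derivative: d/ds[s/(s² + 169)] = [(s² + 169) - s·2s]/(s² + 169)² = (169 - s²)/(s² + 169)². So L{t·cos(13t)} = -F'(s) = (s² - 169)/(s² + 169)². Then L{8·t·cos(13t)} = 8·(s² - 169)/(s² + 169)²

Final answer: 8·(s² - 169)/(s² + 169)²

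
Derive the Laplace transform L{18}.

L{18} = 18 · L{1} = 18/s

Final answer: 18/s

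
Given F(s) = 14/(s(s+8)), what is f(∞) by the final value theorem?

f(∞) = lim_{s→0} s·14/(s(s+8)) = lim_{s→0} 14/(s+8) = 14/8 = 7/4

Final answer: 7/4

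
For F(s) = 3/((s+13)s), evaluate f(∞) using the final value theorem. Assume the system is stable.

f(∞) = lim_{s→0} sF(s) = lim_{s→0} 3/(s+13) = 3/13

Final answer: 3/13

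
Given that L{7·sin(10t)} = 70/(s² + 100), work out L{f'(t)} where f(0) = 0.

L{f'(t)} = s·F(s) - f(0) = s·70/(s² + 100) - 0 = 70s/(s² + 100)

Final answer: 70s/(s² + 100)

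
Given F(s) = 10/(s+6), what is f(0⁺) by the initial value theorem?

f(0⁺) = lim_{s→∞} s·10/(s+6) = lim_{s→∞} 10s/(s+6) = 10

Final answer: 10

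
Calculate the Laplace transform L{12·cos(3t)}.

L{cos(ωt)} = s/(s² + ω²), so L{cos(3t)} = s/(s² + 9). Then L{12·cos(3t)} = 12·s/(s² + 9) = 12s/(s² + 9)

Final answer: 12s/(s² + 9)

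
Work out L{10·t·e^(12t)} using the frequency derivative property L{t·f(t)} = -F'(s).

L{e^(12t)} = 1/(s-12). By frequency derivative: L{t·e^(12t)} = -d/ds[1/(s-12)] = -(-1)/(s-12)² = 1/(s-12)². Then L{10·t·e^(12t)} = 10·1/(s-12)² = 10/(s-12)²

Final answer: 10/(s-12)²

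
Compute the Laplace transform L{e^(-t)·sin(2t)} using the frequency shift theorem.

Frequency shift: L{e^(at)f(t)} = F(s-a). L{e^(-t)·sin(2t)} = 2/((s+1)² + 4)

Final answer: 2/((s+1)² + 4)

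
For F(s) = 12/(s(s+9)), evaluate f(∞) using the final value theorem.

f(∞) = lim_{s→0} s·12/(s(s+9)) = lim_{s→0} 12/(s+9) = 12/9 = 4/3

Final answer: 4/3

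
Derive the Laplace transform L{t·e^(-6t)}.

L{t^n·e^(at)} = n!/(s-a)^(n+1), so L{t·e^(-6t)} = 1/(s+6)^2

Final answer: 1/(s+6)^2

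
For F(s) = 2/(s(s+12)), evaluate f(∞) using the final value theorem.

f(∞) = lim_{s→0} s·2/(s(s+12)) = lim_{s→0} 2/(s+12) = 2/12 = 1/6

Final answer: 1/6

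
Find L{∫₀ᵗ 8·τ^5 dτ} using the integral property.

L{∫₀ᵗ f(τ)dτ} = F(s)/s with f(t) = 8t^5. F(s) = 960/s^6, so L{∫₀ᵗ 8·τ^5 dτ} = (960/s^6)/s = 960/s^7. (Check: ∫₀ᵗ 8·τ^5 dτ = 8t^6/6.)

Final answer: 960/s^7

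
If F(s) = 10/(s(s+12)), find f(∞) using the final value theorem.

f(∞) = lim_{s→0} s·10/(s(s+12)) = lim_{s→0} 10/(s+12) = 10/12 = 5/6

Final answer: 5/6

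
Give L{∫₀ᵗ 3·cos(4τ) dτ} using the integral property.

L{∫₀ᵗ f(τ)dτ} = F(s)/s with F(s) = 3s/(s² + 16), so the result is (3s/(s² + 16))/s = 3/(s² + 16)

Final answer: 3/(s² + 16)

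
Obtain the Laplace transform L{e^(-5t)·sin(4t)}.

L{e^(at)·sin(ωt)} = ω/((s-a)² + ω²), so L{e^(-5t)·sin(4t)} = 4/((s+5)² + 16)

Final answer: 4/((s+5)² + 16)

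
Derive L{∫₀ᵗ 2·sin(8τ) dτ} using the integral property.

L{∫₀ᵗ f(τ)dτ} = F(s)/s with F(s) = 16/(s² + 64), so the result is (16/(s² + 64))/s = 16/(s(s² + 64))

Final answer: 16/(s(s² + 64))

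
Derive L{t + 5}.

L{t + 5} = L{t} + 5·L{1} = 1/s² + 5/s

Final answer: 1/s² + 5/s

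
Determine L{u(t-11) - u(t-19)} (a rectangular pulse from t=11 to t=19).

L{u(t-a)} = e^(-as)/s. L{u(t-11) - u(t-19)} = (e^(-11s) - e^(-19s))/s

Final answer: (e^(-11s) - e^(-19s))/s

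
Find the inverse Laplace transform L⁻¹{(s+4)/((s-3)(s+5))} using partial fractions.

Using partial fractions, f(t) = (7e^(3t) + e^(-5t))/8

Final answer: (7e^(3t) + e^(-5t))/8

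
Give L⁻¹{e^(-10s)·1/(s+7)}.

L⁻¹{1/(s+7)} = e^(-7t). By the time shift theorem, L⁻¹{e^(-as)F(s)} = u(t-a)f(t-a) with a=10, so L⁻¹{e^(-10s)·1/(s+7)} = u(t-10)·e^(-7(t-10))

Final answer: u(t-10)·e^(-7(t-10))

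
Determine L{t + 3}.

L{t + 3} = L{t} + 3·L{1} = 1/s² + 3/s

Final answer: 1/s² + 3/s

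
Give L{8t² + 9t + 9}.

L{8t² + 9t + 9} = 8·2/s³ + 9/s² + 9/s = 16/s³ + 9/s² + 9/s

Final answer: 16/s³ + 9/s² + 9/s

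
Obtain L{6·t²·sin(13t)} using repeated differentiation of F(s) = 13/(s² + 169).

F(s) = 13/(s² + 169). F'(s) = -26s/(s² + 169)². F''(s) = -26(169 - 3s²)/(s² + 169)³ = (78s² - 4394)/(s² + 169)³. So L{t²·sin(13t)} = (-1)² F''(s) = (78s² - 4394)/(s² + 169)³. Then L{6·t²·sin(13t)} = 6·(78s² - 4394)/(s² + 169)³ = (468s² - 26364)/(s² + 169)³

Final answer: (468s² - 26364)/(s² + 169)³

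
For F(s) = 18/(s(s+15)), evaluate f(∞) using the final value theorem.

f(∞) = lim_{s→0} s·18/(s(s+15)) = lim_{s→0} 18/(s+15) = 18/15 = 6/5

Final answer: 6/5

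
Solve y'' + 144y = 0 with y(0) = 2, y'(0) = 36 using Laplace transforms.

L{y''} + 144L{y} = 0. s²Y - 2s - 36 + 144Y = 0. Y(s² + 144) = 2s + 36. Y = (2s + 36)/(s² + 144). Inverting: y(t) = 2cos(12t) + 3sin(12t)

Final answer: y(t) = 2cos(12t) + 3sin(12t)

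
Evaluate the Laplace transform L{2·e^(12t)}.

L{e^(at)} = 1/(s-a), so L{e^(12t)} = 1/(s-12). Then L{2·e^(12t)} = 2/(s-12)

Final answer: 2/(s-12)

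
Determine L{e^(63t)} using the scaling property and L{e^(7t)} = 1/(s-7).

Using L{f(at)} = (1/a)F(s/a) with a=9 and f(t) = e^(7t): L{e^(63t)} = (1/9) · 1/((s/9)-7) = (1/9) · 9/(s-63) = 1/(s-63)

Final answer: 1/(s-63)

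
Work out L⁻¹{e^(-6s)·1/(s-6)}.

L⁻¹{1/(s-6)} = e^(6t). By the time shift theorem, L⁻¹{e^(-as)F(s)} = u(t-a)f(t-a) with a=6, so L⁻¹{e^(-6s)·1/(s-6)} = u(t-6)·e^(6(t-6))

Final answer: u(t-6)·e^(6(t-6))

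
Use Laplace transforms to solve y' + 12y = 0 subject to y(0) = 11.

L{y'} + 12L{y} = 0. sY - 11 + 12Y = 0. Y(s+12) = 11. Y = 11/(s+12)

Final answer: y(t) = 11e^(-12t)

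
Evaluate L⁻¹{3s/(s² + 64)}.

This is the form c·s/(s² + a²) with a = 8, c = 3. L⁻¹ = 3·cos(8t)

Final answer: 3·cos(8t)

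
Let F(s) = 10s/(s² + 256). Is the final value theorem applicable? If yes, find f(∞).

The final value theorem requires all poles of sF(s) in the left half-plane. sF(s) = 10s²/(s² + 256) has poles at s = ±16i (imaginary axis). Theorem does NOT apply (oscillatory system).

Final answer: Not applicable (oscillatory)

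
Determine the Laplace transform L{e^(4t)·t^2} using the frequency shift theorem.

L{e^(at)·t^n} = n!/(s-a)^(n+1), so L{e^(4t)·t^2} = 2/(s-4)^3

Final answer: 2/(s-4)^3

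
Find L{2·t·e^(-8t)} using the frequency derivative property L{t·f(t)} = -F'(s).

L{e^(-8t)} = 1/(s+8). By frequency derivative: L{t·e^(-8t)} = -d/ds[1/(s+8)] = -(-1)/(s+8)² = 1/(s+8)². Then L{2·t·e^(-8t)} = 2·1/(s+8)² = 2/(s+8)²

Final answer: 2/(s+8)²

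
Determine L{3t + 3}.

L{3t + 3} = 3·L{t} + 3·L{1} = 3/s² + 3/s

Final answer: 3/s² + 3/s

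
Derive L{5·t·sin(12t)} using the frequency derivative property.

L{sin(12t)} = 12/(s² + 144). By L{t·f(t)} = -F'(s): -d/ds[12/(s² + 144)] = -(12)·(-2s)/(s² + 144)² = 24s/(s² + 144)². Then L{5·t·sin(12t)} = 5·24s/(s² + 144)² = 120s/(s² + 144)²

Final answer: 120s/(s² + 144)²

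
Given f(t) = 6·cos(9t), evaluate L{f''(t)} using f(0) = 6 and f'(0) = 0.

F(s) = 6s/(s² + 81). L{f''(t)} = s²F(s) - sf(0) - f'(0) = 6s³/(s² + 81) - 6s = (6s³ - 6s(s² + 81))/(s² + 81) = -486s/(s² + 81)

Final answer: -486s/(s² + 81)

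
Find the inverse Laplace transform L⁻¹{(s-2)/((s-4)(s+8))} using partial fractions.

Using partial fractions, f(t) = (2e^(4t) + 10e^(-8t))/12

Final answer: (2e^(4t) + 10e^(-8t))/12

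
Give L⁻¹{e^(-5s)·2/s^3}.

L⁻¹{2/s^3} = t^2. By the time shift theorem, L⁻¹{e^(-as)F(s)} = u(t-a)f(t-a) with a=5, so L⁻¹{e^(-5s)·2/s^3} = u(t-5)·(t-5)^2

Final answer: u(t-5)·(t-5)^2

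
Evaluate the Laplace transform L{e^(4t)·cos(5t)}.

L{e^(at)·cos(ωt)} = (s-a)/((s-a)² + ω²), so L{e^(4t)·cos(5t)} = (s-4)/((s-4)² + 25)

Final answer: (s-4)/((s-4)² + 25)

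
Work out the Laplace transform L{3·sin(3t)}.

L{sin(ωt)} = ω/(s² + ω²), so L{sin(3t)} = 3/(s² + 9). Then L{3·sin(3t)} = 3·3/(s² + 9) = 9/(s² + 9)

Final answer: 9/(s² + 9)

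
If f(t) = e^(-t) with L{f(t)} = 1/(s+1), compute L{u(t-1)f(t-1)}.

Time shift theorem: L{u(t-a)f(t-a)} = e^(-as)F(s). Here a=1, F(s) = 1/(s+1), so L{u(t-1)f(t-1)} = e^(-s)·1/(s+1)

Final answer: e^(-s)·1/(s+1)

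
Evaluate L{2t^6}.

L{t^n} = n!/s^(n+1). So L{2t^6} = 2·6!/s^7 = 1440/s^7

Final answer: 1440/s^7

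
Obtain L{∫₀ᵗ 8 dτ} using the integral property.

L{∫₀ᵗ f(τ)dτ} = F(s)/s with f(t) = 8. F(s) = 8/s, so L{∫₀ᵗ 8 dτ} = (8/s)/s = 8/s². (Check: ∫₀ᵗ 8 dτ = 8t.)

Final answer: 8/s²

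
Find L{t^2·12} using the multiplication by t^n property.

L{12} = 12/s. d^1/ds^1[1/s] = -1/s². d^2/ds^2[1/s] = 2/s^3. So L{t^2} = (-1)^{2}·2/s^3 = 2/s^3. Then L{t^2·12} = 12·2/s^3 = 24/s^3

Final answer: 24/s^3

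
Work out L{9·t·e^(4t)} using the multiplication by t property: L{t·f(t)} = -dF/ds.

Using L{t^n·e^(at)} = n!/(s-a)^(n+1), L{t·e^(4t)} = 1/(s-4)^2, so L{9·t·e^(4t)} = 9·1/(s-4)^2 = 9/(s-4)^2

Final answer: 9/(s-4)^2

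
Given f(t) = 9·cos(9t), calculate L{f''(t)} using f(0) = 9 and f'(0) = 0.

F(s) = 9s/(s² + 81). L{f''(t)} = s²F(s) - sf(0) - f'(0) = 9s³/(s² + 81) - 9s = (9s³ - 9s(s² + 81))/(s² + 81) = -729s/(s² + 81)

Final answer: -729s/(s² + 81)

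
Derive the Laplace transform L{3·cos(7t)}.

L{cos(ωt)} = s/(s² + ω²), so L{cos(7t)} = s/(s² + 49). Then L{3·cos(7t)} = 3·s/(s² + 49) = 3s/(s² + 49)

Final answer: 3s/(s² + 49)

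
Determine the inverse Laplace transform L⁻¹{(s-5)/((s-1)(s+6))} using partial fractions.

Using partial fractions, f(t) = (-4e^t + 11e^(-6t))/7

Final answer: (-4e^t + 11e^(-6t))/7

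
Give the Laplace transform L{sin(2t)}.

L{sin(ωt)} = ω/(s² + ω²), so L{sin(2t)} = 2/(s² + 4)

Final answer: 2/(s² + 4)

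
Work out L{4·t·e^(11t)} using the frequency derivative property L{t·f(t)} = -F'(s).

L{e^(11t)} = 1/(s-11). By frequency derivative: L{t·e^(11t)} = -d/ds[1/(s-11)] = -(-1)/(s-11)² = 1/(s-11)². Then L{4·t·e^(11t)} = 4·1/(s-11)² = 4/(s-11)²

Final answer: 4/(s-11)²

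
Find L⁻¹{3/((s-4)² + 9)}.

Form: b/((s-a)² + b²) → e^(at)sin(bt). With a=4, b=3

Final answer: e^(4t)·sin(3t)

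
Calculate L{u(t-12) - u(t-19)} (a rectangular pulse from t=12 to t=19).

L{u(t-a)} = e^(-as)/s. L{u(t-12) - u(t-19)} = (e^(-12s) - e^(-19s))/s

Final answer: (e^(-12s) - e^(-19s))/s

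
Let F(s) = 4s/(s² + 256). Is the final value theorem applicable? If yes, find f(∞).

The final value theorem requires all poles of sF(s) in the left half-plane. sF(s) = 4s²/(s² + 256) has poles at s = ±16i (imaginary axis). Theorem does NOT apply (oscillatory system).

Final answer: Not applicable (oscillatory)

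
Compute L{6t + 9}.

L{6t + 9} = 6·L{t} + 9·L{1} = 6/s² + 9/s

Final answer: 6/s² + 9/s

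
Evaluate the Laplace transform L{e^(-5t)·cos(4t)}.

L{e^(at)·cos(ωt)} = (s-a)/((s-a)² + ω²), so L{e^(-5t)·cos(4t)} = (s+5)/((s+5)² + 16)

Final answer: (s+5)/((s+5)² + 16)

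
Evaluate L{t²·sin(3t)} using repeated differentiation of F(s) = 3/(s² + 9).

F(s) = 3/(s² + 9). F'(s) = -6s/(s² + 9)². F''(s) = -6(9 - 3s²)/(s² + 9)³ = (18s² - 54)/(s² + 9)³. So L{t²·sin(3t)} = (-1)² F''(s) = (18s² - 54)/(s² + 9)³

Final answer: (18s² - 54)/(s² + 9)³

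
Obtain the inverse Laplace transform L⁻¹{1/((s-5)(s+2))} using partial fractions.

Decompose: A/(s-5) + B/(s+2). A = 1/7, B = -1/7. f(t) = (e^(5t) - e^(-2t))/7

Final answer: (e^(5t) - e^(-2t))/7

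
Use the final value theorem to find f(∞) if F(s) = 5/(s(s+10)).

f(∞) = lim_{s→0} s·5/(s(s+10)) = lim_{s→0} 5/(s+10) = 5/10 = 1/2

Final answer: 1/2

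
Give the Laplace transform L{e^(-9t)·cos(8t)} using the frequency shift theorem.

Frequency shift: L{e^(at)f(t)} = F(s-a). L{e^(-9t)·cos(8t)} = (s+9)/((s+9)² + 64)

Final answer: (s+9)/((s+9)² + 64)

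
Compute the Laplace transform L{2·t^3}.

L{t^n} = n!/s^(n+1), so L{t^3} = 6/s^4. Then L{2·t^3} = 2·6/s^4 = 12/s^4

Final answer: 12/s^4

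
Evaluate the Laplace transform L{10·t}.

L{t^n} = n!/s^(n+1), so L{t} = 1/s^2. Then L{10·t} = 10·1/s^2 = 10/s^2

Final answer: 10/s^2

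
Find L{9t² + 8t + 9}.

L{9t² + 8t + 9} = 9·2/s³ + 8/s² + 9/s = 18/s³ + 8/s² + 9/s

Final answer: 18/s³ + 8/s² + 9/s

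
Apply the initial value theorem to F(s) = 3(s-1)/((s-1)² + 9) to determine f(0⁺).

f(0⁺) = lim_{s→∞} sF(s) = lim_{s→∞} 3s(s-1)/((s-1)² + 9) = 3

Final answer: 3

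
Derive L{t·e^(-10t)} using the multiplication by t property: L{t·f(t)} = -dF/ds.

Using L{t^n·e^(at)} = n!/(s-a)^(n+1), L{t·e^(-10t)} = 1/(s+10)^2

Final answer: 1/(s+10)^2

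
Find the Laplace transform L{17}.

L{17} = 17 · L{1} = 17/s

Final answer: 17/s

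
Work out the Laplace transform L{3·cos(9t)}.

L{cos(ωt)} = s/(s² + ω²), so L{cos(9t)} = s/(s² + 81). Then L{3·cos(9t)} = 3·s/(s² + 81) = 3s/(s² + 81)

Final answer: 3s/(s² + 81)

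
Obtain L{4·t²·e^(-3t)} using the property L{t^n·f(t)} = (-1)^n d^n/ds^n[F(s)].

L{e^(-3t)} = 1/(s+3). d/ds[1/(s+3)] = -1/(s+3)². d²/ds²[1/(s+3)] = 2/(s+3)³. So L{t²·e^(-3t)} = (-1)² · 2/(s+3)³ = 2/(s+3)³. Then L{4·t²·e^(-3t)} = 4·2/(s+3)³ = 8/(s+3)³

Final answer: 8/(s+3)³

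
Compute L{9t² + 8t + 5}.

L{9t² + 8t + 5} = 9·2/s³ + 8/s² + 5/s = 18/s³ + 8/s² + 5/s

Final answer: 18/s³ + 8/s² + 5/s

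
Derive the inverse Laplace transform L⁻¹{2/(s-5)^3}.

L⁻¹{n!/(s-a)^(n+1)} = t^n·e^(at) with n=2, a=5. So L⁻¹{2/(s-5)^3} = t^2·e^(5t)

Final answer: t^2·e^(5t)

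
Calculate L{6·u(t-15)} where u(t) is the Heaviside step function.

L{u(t-a)} = e^(-as)/s. Here a=15, so L{u(t-15)} = e^(-15s)/s, and L{6·u(t-15)} = 6·e^(-15s)/s

Final answer: 6·e^(-15s)/s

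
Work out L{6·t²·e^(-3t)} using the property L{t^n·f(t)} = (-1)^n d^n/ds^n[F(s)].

L{e^(-3t)} = 1/(s+3). d/ds[1/(s+3)] = -1/(s+3)². d²/ds²[1/(s+3)] = 2/(s+3)³. So L{t²·e^(-3t)} = (-1)² · 2/(s+3)³ = 2/(s+3)³. Then L{6·t²·e^(-3t)} = 6·2/(s+3)³ = 12/(s+3)³

Final answer: 12/(s+3)³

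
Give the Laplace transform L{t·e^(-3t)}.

L{t^n·e^(at)} = n!/(s-a)^(n+1), so L{t·e^(-3t)} = 1/(s+3)^2

Final answer: 1/(s+3)^2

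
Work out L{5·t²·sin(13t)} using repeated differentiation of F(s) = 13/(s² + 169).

F(s) = 13/(s² + 169). F'(s) = -26s/(s² + 169)². F''(s) = -26(169 - 3s²)/(s² + 169)³ = (78s² - 4394)/(s² + 169)³. So L{t²·sin(13t)} = (-1)² F''(s) = (78s² - 4394)/(s² + 169)³. Then L{5·t²·sin(13t)} = 5·(78s² - 4394)/(s² + 169)³ = (390s² - 21970)/(s² + 169)³

Final answer: (390s² - 21970)/(s² + 169)³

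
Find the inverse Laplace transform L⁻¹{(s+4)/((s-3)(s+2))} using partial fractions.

Using partial fractions, f(t) = (7e^(3t) - 2e^(-2t))/5

Final answer: (7e^(3t) - 2e^(-2t))/5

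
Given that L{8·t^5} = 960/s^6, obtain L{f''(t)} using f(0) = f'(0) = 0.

L{f''(t)} = s²F(s) - sf(0) - f'(0) = s²·960/s^6 - 0 - 0 = 960/s^4

Final answer: 960/s^4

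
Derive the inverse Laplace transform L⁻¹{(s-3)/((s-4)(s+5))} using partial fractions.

Using partial fractions, f(t) = (e^(4t) + 8e^(-5t))/9

Final answer: (e^(4t) + 8e^(-5t))/9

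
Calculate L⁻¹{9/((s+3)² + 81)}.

Form: b/((s-a)² + b²) → e^(at)sin(bt). With a=-3, b=9

Final answer: e^(-3t)·sin(9t)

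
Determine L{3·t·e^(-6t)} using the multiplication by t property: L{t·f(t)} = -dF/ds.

Using L{t^n·e^(at)} = n!/(s-a)^(n+1), L{t·e^(-6t)} = 1/(s+6)^2, so L{3·t·e^(-6t)} = 3·1/(s+6)^2 = 3/(s+6)^2

Final answer: 3/(s+6)^2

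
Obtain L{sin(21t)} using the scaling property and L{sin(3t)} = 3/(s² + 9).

Using L{f(at)} = (1/a)F(s/a) with a=7: L{sin(21t)} = (1/7) · 3/((s/7)² + 9) = (1/7) · 3·49/(s² + 441) = 21/(s² + 441)

Final answer: 21/(s² + 441)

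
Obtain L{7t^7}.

L{t^n} = n!/s^(n+1). So L{7t^7} = 7·7!/s^8 = 35280/s^8

Final answer: 35280/s^8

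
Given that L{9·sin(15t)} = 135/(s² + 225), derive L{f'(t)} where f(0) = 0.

L{f'(t)} = s·F(s) - f(0) = s·135/(s² + 225) - 0 = 135s/(s² + 225)

Final answer: 135s/(s² + 225)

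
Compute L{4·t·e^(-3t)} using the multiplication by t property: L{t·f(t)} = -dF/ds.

Using L{t^n·e^(at)} = n!/(s-a)^(n+1), L{t·e^(-3t)} = 1/(s+3)^2, so L{4·t·e^(-3t)} = 4·1/(s+3)^2 = 4/(s+3)^2

Final answer: 4/(s+3)^2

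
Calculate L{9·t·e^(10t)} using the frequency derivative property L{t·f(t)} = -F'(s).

L{e^(10t)} = 1/(s-10). By frequency derivative: L{t·e^(10t)} = -d/ds[1/(s-10)] = -(-1)/(s-10)² = 1/(s-10)². Then L{9·t·e^(10t)} = 9·1/(s-10)² = 9/(s-10)²

Final answer: 9/(s-10)²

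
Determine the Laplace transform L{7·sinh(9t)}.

L{sinh(ωt)} = ω/(s² - ω²), so L{sinh(9t)} = 9/(s² - 81). Then L{7·sinh(9t)} = 7·9/(s² - 81) = 63/(s² - 81)

Final answer: 63/(s² - 81)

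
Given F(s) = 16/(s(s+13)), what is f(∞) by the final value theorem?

f(∞) = lim_{s→0} s·16/(s(s+13)) = lim_{s→0} 16/(s+13) = 16/13 = 16/13

Final answer: 16/13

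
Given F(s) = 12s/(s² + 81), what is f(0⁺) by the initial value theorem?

f(0⁺) = lim_{s→∞} s·12s/(s² + 81) = lim_{s→∞} 12s²/(s² + 81) = 12

Final answer: 12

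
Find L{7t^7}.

L{t^n} = n!/s^(n+1). So L{7t^7} = 7·7!/s^8 = 35280/s^8

Final answer: 35280/s^8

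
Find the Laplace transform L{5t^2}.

L{5t^2} = 5 · L{t^2} = 5 · 2/s^3 = 10/s^3

Final answer: 10/s^3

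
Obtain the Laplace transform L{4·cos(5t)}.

L{cos(ωt)} = s/(s² + ω²), so L{cos(5t)} = s/(s² + 25). Then L{4·cos(5t)} = 4·s/(s² + 25) = 4s/(s² + 25)

Final answer: 4s/(s² + 25)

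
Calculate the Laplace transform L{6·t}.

L{t^n} = n!/s^(n+1), so L{t} = 1/s^2. Then L{6·t} = 6·1/s^2 = 6/s^2

Final answer: 6/s^2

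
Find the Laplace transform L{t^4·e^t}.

L{t^n·e^(at)} = n!/(s-a)^(n+1), so L{t^4·e^t} = 24/(s-1)^5

Final answer: 24/(s-1)^5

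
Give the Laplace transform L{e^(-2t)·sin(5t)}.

L{e^(at)·sin(ωt)} = ω/((s-a)² + ω²), so L{e^(-2t)·sin(5t)} = 5/((s+2)² + 25)

Final answer: 5/((s+2)² + 25)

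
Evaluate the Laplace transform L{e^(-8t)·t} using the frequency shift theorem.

L{e^(at)·t^n} = n!/(s-a)^(n+1), so L{e^(-8t)·t} = 1/(s+8)^2

Final answer: 1/(s+8)^2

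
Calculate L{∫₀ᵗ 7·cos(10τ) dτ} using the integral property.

L{∫₀ᵗ f(τ)dτ} = F(s)/s with F(s) = 7s/(s² + 100), so the result is (7s/(s² + 100))/s = 7/(s² + 100)

Final answer: 7/(s² + 100)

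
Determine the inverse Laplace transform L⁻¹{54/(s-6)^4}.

L⁻¹{n!/(s-a)^(n+1)} = t^n·e^(at) with n=3, a=6. So L⁻¹{6/(s-6)^4} = t^3·e^(6t), and L⁻¹{54/(s-6)^4} = (54/6)·t^3·e^(6t) = 9·t^3·e^(6t)

Final answer: 9·t^3·e^(6t)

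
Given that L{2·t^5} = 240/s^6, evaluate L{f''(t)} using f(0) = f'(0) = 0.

L{f''(t)} = s²F(s) - sf(0) - f'(0) = s²·240/s^6 - 0 - 0 = 240/s^4

Final answer: 240/s^4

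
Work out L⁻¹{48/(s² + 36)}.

This is the form c·a/(s² + a²) with a = 6, c = 8. L⁻¹ = 8·sin(6t)

Final answer: 8·sin(6t)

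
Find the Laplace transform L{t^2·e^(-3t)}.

L{t^n·e^(at)} = n!/(s-a)^(n+1), so L{t^2·e^(-3t)} = 2/(s+3)^3

Final answer: 2/(s+3)^3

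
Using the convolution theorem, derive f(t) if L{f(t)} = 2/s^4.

2/s^4 = (2/s)·(1/s^3) = L{2}·L{t^2/2}. By convolution, f(t) = 2*t^2/2 = ∫₀ᵗ 2·τ^2/2 dτ = 2·t^3/6

Final answer: 2·t^3/6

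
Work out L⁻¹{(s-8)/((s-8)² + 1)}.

Using frequency shift: L⁻¹{(s-a)/((s-a)² + b²)} = e^(at)cos(bt). Here a=8, b=1

Final answer: e^(8t)·cos(t)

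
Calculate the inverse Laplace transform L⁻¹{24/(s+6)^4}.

L⁻¹{n!/(s-a)^(n+1)} = t^n·e^(at) with n=3, a=-6. So L⁻¹{6/(s+6)^4} = t^3·e^(-6t), and L⁻¹{24/(s+6)^4} = (24/6)·t^3·e^(-6t) = 4·t^3·e^(-6t)

Final answer: 4·t^3·e^(-6t)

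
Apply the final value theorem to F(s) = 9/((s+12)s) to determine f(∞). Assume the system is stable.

f(∞) = lim_{s→0} sF(s) = lim_{s→0} 9/(s+12) = 3/4

Final answer: 3/4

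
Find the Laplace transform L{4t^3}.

L{4t^3} = 4 · L{t^3} = 4 · 6/s^4 = 24/s^4

Final answer: 24/s^4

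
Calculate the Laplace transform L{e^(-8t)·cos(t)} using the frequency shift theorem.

Frequency shift: L{e^(at)f(t)} = F(s-a). L{e^(-8t)·cos(t)} = (s+8)/((s+8)² + 1)

Final answer: (s+8)/((s+8)² + 1)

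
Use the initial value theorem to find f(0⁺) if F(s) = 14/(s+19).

f(0⁺) = lim_{s→∞} s·14/(s+19) = lim_{s→∞} 14s/(s+19) = 14

Final answer: 14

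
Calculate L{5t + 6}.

L{5t + 6} = 5·L{t} + 6·L{1} = 5/s² + 6/s

Final answer: 5/s² + 6/s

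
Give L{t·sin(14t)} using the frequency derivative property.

L{sin(14t)} = 14/(s² + 196). By L{t·f(t)} = -F'(s): -d/ds[14/(s² + 196)] = -(14)·(-2s)/(s² + 196)² = 28s/(s² + 196)²

Final answer: 28s/(s² + 196)²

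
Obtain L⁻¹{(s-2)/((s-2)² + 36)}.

Using frequency shift: L⁻¹{(s-a)/((s-a)² + b²)} = e^(at)cos(bt). Here a=2, b=6

Final answer: e^(2t)·cos(6t)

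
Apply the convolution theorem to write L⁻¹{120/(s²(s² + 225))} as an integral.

120/(s²(s² + 225)) = (1/s²)·(120/(s² + 225)) = L{t}·L{8·sin(15t)}. So f(t) = t*(8·sin(15t)) = ∫₀ᵗ 8τ·sin(15(t-τ)) dτ

Final answer: ∫₀ᵗ 8τ·sin(15(t-τ)) dτ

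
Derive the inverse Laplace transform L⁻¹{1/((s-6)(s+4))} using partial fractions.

Decompose: A/(s-6) + B/(s+4). A = 1/10, B = -1/10. f(t) = (e^(6t) - e^(-4t))/10

Final answer: (e^(6t) - e^(-4t))/10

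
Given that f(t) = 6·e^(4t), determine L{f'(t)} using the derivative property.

f(0) = 6, F(s) = 6/(s-4). L{f'(t)} = s·F(s) - f(0) = 6s/(s-4) - 6 = (6s - 6(s-4))/(s-4) = 24/(s-4)

Final answer: 24/(s-4)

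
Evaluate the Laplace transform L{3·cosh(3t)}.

L{cosh(ωt)} = s/(s² - ω²), so L{cosh(3t)} = s/(s² - 9). Then L{3·cosh(3t)} = 3·s/(s² - 9) = 3s/(s² - 9)

Final answer: 3s/(s² - 9)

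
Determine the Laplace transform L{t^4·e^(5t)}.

L{t^n·e^(at)} = n!/(s-a)^(n+1), so L{t^4·e^(5t)} = 24/(s-5)^5

Final answer: 24/(s-5)^5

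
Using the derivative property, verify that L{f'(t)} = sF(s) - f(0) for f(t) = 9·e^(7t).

f'(t) = 63e^(7t). Direct: L{f'(t)} = 63/(s-7). Property: s·9/(s-7) - 9 = (9s - 9(s-7))/(s-7) = 63/(s-7). ✓

Final answer: 63/(s-7)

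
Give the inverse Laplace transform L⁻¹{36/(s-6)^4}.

L⁻¹{n!/(s-a)^(n+1)} = t^n·e^(at) with n=3, a=6. So L⁻¹{6/(s-6)^4} = t^3·e^(6t), and L⁻¹{36/(s-6)^4} = (36/6)·t^3·e^(6t) = 6·t^3·e^(6t)

Final answer: 6·t^3·e^(6t)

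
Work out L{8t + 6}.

L{8t + 6} = 8·L{t} + 6·L{1} = 8/s² + 6/s

Final answer: 8/s² + 6/s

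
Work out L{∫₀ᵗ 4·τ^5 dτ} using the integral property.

L{∫₀ᵗ f(τ)dτ} = F(s)/s with f(t) = 4t^5. F(s) = 480/s^6, so L{∫₀ᵗ 4·τ^5 dτ} = (480/s^6)/s = 480/s^7. (Check: ∫₀ᵗ 4·τ^5 dτ = 4t^6/6.)

Final answer: 480/s^7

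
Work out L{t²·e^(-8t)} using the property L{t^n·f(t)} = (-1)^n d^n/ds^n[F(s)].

L{e^(-8t)} = 1/(s+8). d/ds[1/(s+8)] = -1/(s+8)². d²/ds²[1/(s+8)] = 2/(s+8)³. So L{t²·e^(-8t)} = (-1)² · 2/(s+8)³ = 2/(s+8)³

Final answer: 2/(s+8)³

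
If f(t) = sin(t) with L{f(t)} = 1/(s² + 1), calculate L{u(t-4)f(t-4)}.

Time shift theorem: L{u(t-a)f(t-a)} = e^(-as)F(s). Here a=4, F(s) = 1/(s² + 1), so L{u(t-4)f(t-4)} = e^(-4s)·1/(s² + 1)

Final answer: e^(-4s)·1/(s² + 1)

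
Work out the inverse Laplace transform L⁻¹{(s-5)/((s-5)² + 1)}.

Using frequency shift, L⁻¹{(s-5)/((s-5)² + 1)} = e^(5t)·cos(t)

Final answer: e^(5t)·cos(t)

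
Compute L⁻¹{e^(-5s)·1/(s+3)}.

L⁻¹{1/(s+3)} = e^(-3t). By the time shift theorem, L⁻¹{e^(-as)F(s)} = u(t-a)f(t-a) with a=5, so L⁻¹{e^(-5s)·1/(s+3)} = u(t-5)·e^(-3(t-5))

Final answer: u(t-5)·e^(-3(t-5))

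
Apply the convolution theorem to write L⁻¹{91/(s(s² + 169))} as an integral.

91/(s(s² + 169)) = (1/s)·(91/(s² + 169)) = L{1}·L{7·sin(13t)}. So f(t) = 1*(7·sin(13t)) = ∫₀ᵗ 7·sin(13τ) dτ

Final answer: ∫₀ᵗ 7·sin(13τ) dτ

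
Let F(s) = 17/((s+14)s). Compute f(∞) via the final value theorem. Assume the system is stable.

f(∞) = lim_{s→0} sF(s) = lim_{s→0} 17/(s+14) = 17/14

Final answer: 17/14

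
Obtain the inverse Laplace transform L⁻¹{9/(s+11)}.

L⁻¹{1/(s-a)} = e^(at), so L⁻¹{1/(s+11)} = e^(-11t), and L⁻¹{9/(s+11)} = 9·e^(-11t)

Final answer: 9·e^(-11t)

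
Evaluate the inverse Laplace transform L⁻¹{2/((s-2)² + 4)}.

Using frequency shift, L⁻¹{2/((s-2)² + 4)} = e^(2t)·sin(2t)

Final answer: e^(2t)·sin(2t)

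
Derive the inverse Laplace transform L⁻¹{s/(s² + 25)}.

L⁻¹{s/(s² + 25)} = cos(5t)

Final answer: cos(5t)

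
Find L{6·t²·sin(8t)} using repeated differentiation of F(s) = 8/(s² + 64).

F(s) = 8/(s² + 64). F'(s) = -16s/(s² + 64)². F''(s) = -16(64 - 3s²)/(s² + 64)³ = (48s² - 1024)/(s² + 64)³. So L{t²·sin(8t)} = (-1)² F''(s) = (48s² - 1024)/(s² + 64)³. Then L{6·t²·sin(8t)} = 6·(48s² - 1024)/(s² + 64)³ = (288s² - 6144)/(s² + 64)³

Final answer: (288s² - 6144)/(s² + 64)³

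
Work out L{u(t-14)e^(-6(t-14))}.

u(t-a)f(t-a) with f(t)=e^(-6t). L{e^(-6t)} = 1/(s+6). By time shift: e^(-14s)/(s+6)

Final answer: e^(-14s)/(s+6)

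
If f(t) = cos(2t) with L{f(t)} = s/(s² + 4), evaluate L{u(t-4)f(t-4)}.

Time shift theorem: L{u(t-a)f(t-a)} = e^(-as)F(s). Here a=4, F(s) = s/(s² + 4), so L{u(t-4)f(t-4)} = e^(-4s)·s/(s² + 4)

Final answer: e^(-4s)·s/(s² + 4)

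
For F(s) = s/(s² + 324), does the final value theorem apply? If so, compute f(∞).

The final value theorem requires all poles of sF(s) in the left half-plane. sF(s) = s²/(s² + 324) has poles at s = ±18i (imaginary axis). Theorem does NOT apply (oscillatory system).

Final answer: Not applicable (oscillatory)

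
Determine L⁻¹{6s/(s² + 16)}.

This is the form c·s/(s² + a²) with a = 4, c = 6. L⁻¹ = 6·cos(4t)

Final answer: 6·cos(4t)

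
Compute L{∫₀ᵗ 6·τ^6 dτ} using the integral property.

L{∫₀ᵗ f(τ)dτ} = F(s)/s with f(t) = 6t^6. F(s) = 4320/s^7, so L{∫₀ᵗ 6·τ^6 dτ} = (4320/s^7)/s = 4320/s^8. (Check: ∫₀ᵗ 6·τ^6 dτ = 6t^7/7.)

Final answer: 4320/s^8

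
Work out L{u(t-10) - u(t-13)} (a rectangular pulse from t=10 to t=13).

L{u(t-a)} = e^(-as)/s. L{u(t-10) - u(t-13)} = (e^(-10s) - e^(-13s))/s

Final answer: (e^(-10s) - e^(-13s))/s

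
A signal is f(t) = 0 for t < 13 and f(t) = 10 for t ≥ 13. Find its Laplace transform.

f(t) = 10·u(t-13). L{u(t-13)} = e^(-13s)/s, so L{f(t)} = 10·e^(-13s)/s

Final answer: 10·e^(-13s)/s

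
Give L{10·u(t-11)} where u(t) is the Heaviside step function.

L{u(t-a)} = e^(-as)/s. Here a=11, so L{u(t-11)} = e^(-11s)/s, and L{10·u(t-11)} = 10·e^(-11s)/s

Final answer: 10·e^(-11s)/s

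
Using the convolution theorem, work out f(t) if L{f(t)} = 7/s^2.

7/s^2 = (7/s)·(1/s) = L{7}·L{1}. By convolution, f(t) = 7*1 = ∫₀ᵗ 7·1 dτ = 7·t

Final answer: 7·t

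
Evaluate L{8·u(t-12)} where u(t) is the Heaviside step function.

L{u(t-a)} = e^(-as)/s. Here a=12, so L{u(t-12)} = e^(-12s)/s, and L{8·u(t-12)} = 8·e^(-12s)/s

Final answer: 8·e^(-12s)/s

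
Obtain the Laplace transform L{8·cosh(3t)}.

L{cosh(ωt)} = s/(s² - ω²), so L{cosh(3t)} = s/(s² - 9). Then L{8·cosh(3t)} = 8·s/(s² - 9) = 8s/(s² - 9)

Final answer: 8s/(s² - 9)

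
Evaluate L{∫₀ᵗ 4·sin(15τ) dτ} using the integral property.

L{∫₀ᵗ f(τ)dτ} = F(s)/s with F(s) = 60/(s² + 225), so the result is (60/(s² + 225))/s = 60/(s(s² + 225))

Final answer: 60/(s(s² + 225))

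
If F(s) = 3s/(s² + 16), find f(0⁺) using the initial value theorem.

f(0⁺) = lim_{s→∞} s·3s/(s² + 16) = lim_{s→∞} 3s²/(s² + 16) = 3

Final answer: 3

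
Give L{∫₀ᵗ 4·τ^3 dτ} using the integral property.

L{∫₀ᵗ f(τ)dτ} = F(s)/s with f(t) = 4t^3. F(s) = 24/s^4, so L{∫₀ᵗ 4·τ^3 dτ} = (24/s^4)/s = 24/s^5. (Check: ∫₀ᵗ 4·τ^3 dτ = 4t^4/4.)

Final answer: 24/s^5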